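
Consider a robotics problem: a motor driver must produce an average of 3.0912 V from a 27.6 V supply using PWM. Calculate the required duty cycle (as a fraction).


D = V_avg/V_supply = 3.0912/27.6 = 0.1120

0.1120


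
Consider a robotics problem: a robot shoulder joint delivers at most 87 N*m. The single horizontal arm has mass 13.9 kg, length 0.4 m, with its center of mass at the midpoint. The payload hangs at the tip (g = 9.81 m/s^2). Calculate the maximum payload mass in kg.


tau_arm = m_arm*g*(L/2) = 13.9*9.81*0.4/2 = 27.2718 N*m
tau_payload = tau_max - tau_arm = 87 - 27.2718 = 59.7282
m_payload = tau_payload / (g*L) = 59.7282 / (9.81*0.4) = 15.2213

15.2213 kg


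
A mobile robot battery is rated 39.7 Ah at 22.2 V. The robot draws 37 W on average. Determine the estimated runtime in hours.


E = 39.7*22.2 = 881.3400 Wh
t = E/P = 881.3400/37 = 23.8200

23.8200 hours


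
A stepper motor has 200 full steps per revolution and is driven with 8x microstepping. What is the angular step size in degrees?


step = 360/(200*8) = 360/1600 = 0.2250

0.2250 degrees


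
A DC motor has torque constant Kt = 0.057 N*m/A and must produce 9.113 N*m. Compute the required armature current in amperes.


I = tau / Kt = 9.113/0.057 = 159.8772

159.8772 A


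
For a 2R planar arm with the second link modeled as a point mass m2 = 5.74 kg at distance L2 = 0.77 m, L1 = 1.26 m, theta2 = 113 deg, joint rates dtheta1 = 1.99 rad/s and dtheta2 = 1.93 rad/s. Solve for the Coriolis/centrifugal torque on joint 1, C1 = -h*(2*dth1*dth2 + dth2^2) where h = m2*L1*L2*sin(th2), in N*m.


h = m2*L1*L2*sin(th2) = 5.74*1.26*0.77*sin(113 deg) = 5.126244
C1 = -h*(2*1.99*1.93 + 1.93^2) = -5.126244*11.4063 = -58.4715

-58.4715 N*m


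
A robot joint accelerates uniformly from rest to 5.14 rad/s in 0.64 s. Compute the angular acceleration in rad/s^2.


alpha = delta_omega / t = 5.14 / 0.64 = 8.0312

8.0312 rad/s^2


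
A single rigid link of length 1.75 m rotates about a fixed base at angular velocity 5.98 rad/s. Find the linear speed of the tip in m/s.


v = L*omega = 1.75 * 5.98 = 10.4650

10.4650 m/s


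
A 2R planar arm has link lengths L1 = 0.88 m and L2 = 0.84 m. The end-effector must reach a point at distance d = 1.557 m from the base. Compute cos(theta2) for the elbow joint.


cos(th2) = (d^2 - L1^2 - L2^2)/(2*L1*L2) = (1.557^2 - 0.88^2 - 0.84^2)/(2*0.88*0.84) = 0.6387

0.6387


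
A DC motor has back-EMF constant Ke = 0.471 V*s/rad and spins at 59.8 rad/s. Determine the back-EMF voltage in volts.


V_emf = Ke * omega = 0.471*59.8 = 28.1658

28.1658 V


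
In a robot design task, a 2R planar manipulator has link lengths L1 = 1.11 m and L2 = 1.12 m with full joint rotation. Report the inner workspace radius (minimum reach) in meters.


r_min = |L1 - L2| = |1.11 - 1.12| = 0.0100

0.0100 m


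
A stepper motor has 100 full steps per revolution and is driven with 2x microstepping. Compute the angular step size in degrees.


step = 360/(100*2) = 360/200 = 1.8000

1.8000 degrees


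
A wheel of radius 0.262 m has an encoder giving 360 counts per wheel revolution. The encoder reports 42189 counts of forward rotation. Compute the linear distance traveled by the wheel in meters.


revs = 42189/360 = 117.191667
d = revs * 2*pi*r = 117.191667 * 2*pi*0.262 = 192.9203

192.9203 m


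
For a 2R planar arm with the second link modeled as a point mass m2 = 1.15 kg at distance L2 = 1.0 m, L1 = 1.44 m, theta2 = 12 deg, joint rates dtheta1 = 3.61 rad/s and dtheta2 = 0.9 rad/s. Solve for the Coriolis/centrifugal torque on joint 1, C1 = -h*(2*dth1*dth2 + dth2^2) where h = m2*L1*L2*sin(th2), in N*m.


h = m2*L1*L2*sin(th2) = 1.15*1.44*1.0*sin(12 deg) = 0.344302
C1 = -h*(2*3.61*0.9 + 0.9^2) = -0.344302*7.3080 = -2.5162

-2.5162 N*m


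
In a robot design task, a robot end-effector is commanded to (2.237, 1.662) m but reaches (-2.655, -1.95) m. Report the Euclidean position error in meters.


dx = -2.655 - (2.237) = -4.8920, dy = -1.95 - (1.662) = -3.6120
err = sqrt(23.931664 + 13.046544) = 6.0810

6.0810 m


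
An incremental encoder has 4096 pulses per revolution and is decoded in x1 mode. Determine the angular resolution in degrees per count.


resolution = 360 / (PPR * 1) = 360 / 4096 = 0.0879

0.0879 degrees


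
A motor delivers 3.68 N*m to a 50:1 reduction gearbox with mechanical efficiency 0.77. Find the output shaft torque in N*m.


tau_out = tau_in * N * eta = 3.68 * 50 * 0.77 = 141.6800

141.6800 N*m


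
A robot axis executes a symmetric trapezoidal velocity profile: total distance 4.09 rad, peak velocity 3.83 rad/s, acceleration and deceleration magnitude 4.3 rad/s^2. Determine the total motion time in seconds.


t_acc = v/a = 3.83/4.3 = 0.890698 s
d_acc = v^2/(2a) = 1.705686 rad (each ramp)
d_cruise = 4.09 - 2*1.705686 = 0.678628 rad
t_cruise = 0.678628/3.83 = 0.177187 s
t_total = 2*0.890698 + 0.177187 = 1.9586

1.9586 s


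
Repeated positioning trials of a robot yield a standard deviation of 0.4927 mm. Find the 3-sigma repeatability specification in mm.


repeatability = 3*sigma = 3*0.4927 = 1.4781

1.4781 mm


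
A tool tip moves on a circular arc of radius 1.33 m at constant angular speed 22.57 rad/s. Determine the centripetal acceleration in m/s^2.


a_c = omega^2 * r = 22.57^2 * 1.33 = 677.5085

677.5085 m/s^2


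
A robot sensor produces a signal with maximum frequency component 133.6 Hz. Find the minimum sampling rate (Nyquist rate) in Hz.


f_s,min = 2*f_max = 2*133.6 = 267.2000

267.2000 Hz


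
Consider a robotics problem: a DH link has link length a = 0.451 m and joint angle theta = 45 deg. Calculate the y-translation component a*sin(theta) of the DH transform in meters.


a*sin(theta) = 0.451*sin(45 deg) = 0.3189

0.3189 m


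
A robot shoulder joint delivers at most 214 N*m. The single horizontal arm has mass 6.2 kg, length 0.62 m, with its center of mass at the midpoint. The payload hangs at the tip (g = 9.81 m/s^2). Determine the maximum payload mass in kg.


tau_arm = m_arm*g*(L/2) = 6.2*9.81*0.62/2 = 18.8548 N*m
tau_payload = tau_max - tau_arm = 214 - 18.8548 = 195.1452
m_payload = tau_payload / (g*L) = 195.1452 / (9.81*0.62) = 32.0846

32.0846 kg


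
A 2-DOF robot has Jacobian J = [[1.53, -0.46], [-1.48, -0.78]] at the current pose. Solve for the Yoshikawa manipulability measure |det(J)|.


det(J) = 1.53*-0.78 - (-0.46)*(-1.48) = -1.8742
|det(J)| = 1.8742

1.8742


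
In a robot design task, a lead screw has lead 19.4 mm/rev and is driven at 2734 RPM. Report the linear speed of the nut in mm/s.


v = lead * (RPM/60) = 19.4*2734/60 = 883.9933

883.9933 mm/s


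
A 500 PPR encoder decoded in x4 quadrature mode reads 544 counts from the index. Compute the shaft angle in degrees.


angle = counts * 360 / (PPR*4) = 544 * 360 / 2000 = 97.9200

97.9200 degrees


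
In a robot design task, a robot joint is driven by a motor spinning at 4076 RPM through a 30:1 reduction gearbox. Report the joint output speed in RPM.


omega_joint = omega_motor / N = 4076 / 30 = 135.8667

135.8667 RPM


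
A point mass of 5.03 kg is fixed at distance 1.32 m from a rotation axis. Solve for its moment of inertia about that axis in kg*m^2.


I = m*r^2 = 5.03*1.32^2 = 8.7643

8.7643 kg*m^2


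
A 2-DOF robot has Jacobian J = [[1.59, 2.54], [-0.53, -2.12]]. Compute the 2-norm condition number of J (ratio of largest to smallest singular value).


JJ^T eigenvalues: trace(JJ^T) = 13.7550, det(JJ^T) = det(J)^2 = 4.09900516
s_max^2 = (13.7550 + sqrt(172.80400436))/2 = 13.45024685
s_min^2 = (13.7550 - sqrt(172.80400436))/2 = 0.30475315
kappa = s_max/s_min = sqrt(13.45024685/0.30475315) = 6.6434

6.6434


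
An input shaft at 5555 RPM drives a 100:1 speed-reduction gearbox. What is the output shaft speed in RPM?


omega_out = omega_in / N = 5555 / 100 = 55.5500

55.5500 RPM


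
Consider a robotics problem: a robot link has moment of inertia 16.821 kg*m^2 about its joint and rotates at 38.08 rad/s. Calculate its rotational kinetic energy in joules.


KE = (1/2)*I*omega^2 = 0.5*16.821*38.08^2 = 12195.9517

12195.9517 J


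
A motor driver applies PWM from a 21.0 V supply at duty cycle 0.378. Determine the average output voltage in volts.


V_avg = V_supply * D = 21.0*0.378 = 7.9380

7.9380 V


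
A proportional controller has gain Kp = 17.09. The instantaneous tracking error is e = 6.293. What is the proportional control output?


u_P = Kp * e = 17.09 * 6.293 = 107.5474

107.5474


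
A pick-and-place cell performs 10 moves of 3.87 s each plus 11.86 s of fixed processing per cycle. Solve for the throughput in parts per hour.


T_cycle = 10*3.87 + 11.86 = 50.5600 s
rate = 3600/T = 71.2025

71.2025 parts/hour


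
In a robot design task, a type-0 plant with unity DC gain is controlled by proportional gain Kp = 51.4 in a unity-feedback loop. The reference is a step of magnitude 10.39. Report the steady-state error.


e_ss = R/(1 + Kp) = 10.39/(1 + 51.4) = 10.39/52.4000 = 0.1983

0.1983


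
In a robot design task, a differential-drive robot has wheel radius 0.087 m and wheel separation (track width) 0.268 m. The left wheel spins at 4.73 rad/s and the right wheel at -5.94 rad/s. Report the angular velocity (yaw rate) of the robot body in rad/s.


omega = r*(wR - wL)/L = 0.087*(-5.94 - (4.73))/0.268 = -3.4638

-3.4638 rad/s


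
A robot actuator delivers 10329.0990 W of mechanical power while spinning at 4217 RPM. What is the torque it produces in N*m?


omega = 4217 * 2*pi/60 = 441.603207 rad/s
tau = P / omega = 10329.0990 / 441.603207 = 23.3900

23.3900 N*m


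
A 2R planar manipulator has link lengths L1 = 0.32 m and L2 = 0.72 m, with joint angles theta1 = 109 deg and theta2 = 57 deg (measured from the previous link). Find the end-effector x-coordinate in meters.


x = L1*cos(th1) + L2*cos(th1+th2) = 0.32*cos(109 deg) + 0.72*cos(166 deg) = -0.8028

-0.8028 m


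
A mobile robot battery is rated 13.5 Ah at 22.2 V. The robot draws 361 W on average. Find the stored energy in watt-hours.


E = capacity * V = 13.5*22.2 = 299.7000

299.7000 Wh


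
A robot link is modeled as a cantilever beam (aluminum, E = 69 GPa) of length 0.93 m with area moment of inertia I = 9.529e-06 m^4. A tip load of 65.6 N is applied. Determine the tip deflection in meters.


delta = F*L^3/(3*E*I) = 65.6*0.93^3/(3*6.900e+10*9.529e-06)
      = 52.7658192/1972503 = 2.6751e-05

2.6751e-05 m


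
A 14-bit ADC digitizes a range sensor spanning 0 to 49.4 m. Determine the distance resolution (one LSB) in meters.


res = range / 2^n = 49.4/2^14 = 49.4/16384 = 0.0030

0.0030 m


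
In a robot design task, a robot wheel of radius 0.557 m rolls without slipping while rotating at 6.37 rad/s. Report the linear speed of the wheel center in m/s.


v = omega * r = 6.37 * 0.557 = 3.5481

3.5481 m/s


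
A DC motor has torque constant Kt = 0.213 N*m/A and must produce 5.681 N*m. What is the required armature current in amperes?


I = tau / Kt = 5.681/0.213 = 26.6714

26.6714 A


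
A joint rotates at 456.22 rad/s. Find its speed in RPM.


RPM = 456.22 * 60/(2*pi) = 4356.5801

4356.5801 RPM


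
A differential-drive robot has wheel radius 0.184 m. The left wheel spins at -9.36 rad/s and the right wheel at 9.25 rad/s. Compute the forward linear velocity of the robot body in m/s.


v = r*(wR + wL)/2 = 0.184*(9.25 + -9.36)/2 = -0.0101

-0.0101 m/s


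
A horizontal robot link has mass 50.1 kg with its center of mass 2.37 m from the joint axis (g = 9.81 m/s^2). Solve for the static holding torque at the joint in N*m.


tau = m*g*L = 50.1 * 9.81 * 2.37 = 1164.8100

1164.8100 N*m


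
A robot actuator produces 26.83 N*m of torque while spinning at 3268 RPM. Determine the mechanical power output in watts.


omega = 3268 * 2*pi/60 = 342.224160 rad/s
P = tau * omega = 26.83 * 342.224160 = 9181.8742

9181.8742 W


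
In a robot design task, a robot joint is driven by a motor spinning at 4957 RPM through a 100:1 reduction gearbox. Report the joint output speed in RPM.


omega_joint = omega_motor / N = 4957 / 100 = 49.5700

49.5700 RPM


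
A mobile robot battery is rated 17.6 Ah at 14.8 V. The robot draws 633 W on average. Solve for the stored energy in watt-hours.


E = capacity * V = 17.6*14.8 = 260.4800

260.4800 Wh


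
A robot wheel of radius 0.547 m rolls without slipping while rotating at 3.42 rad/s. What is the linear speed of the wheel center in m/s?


v = omega * r = 3.42 * 0.547 = 1.8707

1.8707 m/s


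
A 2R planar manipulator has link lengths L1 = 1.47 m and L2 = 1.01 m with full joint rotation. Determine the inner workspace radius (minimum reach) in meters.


r_min = |L1 - L2| = |1.47 - 1.01| = 0.4600

0.4600 m


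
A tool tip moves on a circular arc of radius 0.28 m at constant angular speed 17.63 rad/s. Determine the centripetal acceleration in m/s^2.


a_c = omega^2 * r = 17.63^2 * 0.28 = 87.0287

87.0287 m/s^2


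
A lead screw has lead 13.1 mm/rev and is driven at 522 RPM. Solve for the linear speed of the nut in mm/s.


v = lead * (RPM/60) = 13.1*522/60 = 113.9700

113.9700 mm/s


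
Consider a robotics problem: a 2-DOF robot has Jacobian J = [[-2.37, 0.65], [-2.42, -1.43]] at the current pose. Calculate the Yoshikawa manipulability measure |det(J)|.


det(J) = -2.37*-1.43 - (0.65)*(-2.42) = 4.9621
|det(J)| = 4.9621

4.9621


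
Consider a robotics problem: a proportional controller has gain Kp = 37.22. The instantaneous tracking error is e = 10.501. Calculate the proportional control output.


u_P = Kp * e = 37.22 * 10.501 = 390.8472

390.8472


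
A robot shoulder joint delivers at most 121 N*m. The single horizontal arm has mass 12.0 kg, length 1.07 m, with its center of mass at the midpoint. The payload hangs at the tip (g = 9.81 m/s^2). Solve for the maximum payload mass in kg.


tau_arm = m_arm*g*(L/2) = 12.0*9.81*1.07/2 = 62.9802 N*m
tau_payload = tau_max - tau_arm = 121 - 62.9802 = 58.0198
m_payload = tau_payload / (g*L) = 58.0198 / (9.81*1.07) = 5.5274

5.5274 kg


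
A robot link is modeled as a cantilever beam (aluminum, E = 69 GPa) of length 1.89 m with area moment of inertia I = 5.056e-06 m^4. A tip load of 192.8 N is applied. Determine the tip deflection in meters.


delta = F*L^3/(3*E*I) = 192.8*1.89^3/(3*6.900e+10*5.056e-06)
      = 1301.6446632/1046592 = 0.0012

0.0012 m


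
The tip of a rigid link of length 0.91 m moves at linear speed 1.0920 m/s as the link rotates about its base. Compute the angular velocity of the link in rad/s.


omega = v / L = 1.0920 / 0.91 = 1.2000

1.2000 rad/s


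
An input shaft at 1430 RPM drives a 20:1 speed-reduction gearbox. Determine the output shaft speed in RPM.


omega_out = omega_in / N = 1430 / 20 = 71.5000

71.5000 RPM


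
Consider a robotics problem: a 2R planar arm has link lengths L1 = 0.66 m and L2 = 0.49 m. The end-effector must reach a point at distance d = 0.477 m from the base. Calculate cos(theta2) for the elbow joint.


cos(th2) = (d^2 - L1^2 - L2^2)/(2*L1*L2) = (0.477^2 - 0.66^2 - 0.49^2)/(2*0.66*0.49) = -0.6929

-0.6929


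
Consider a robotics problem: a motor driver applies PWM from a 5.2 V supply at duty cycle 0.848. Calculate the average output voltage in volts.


V_avg = V_supply * D = 5.2*0.848 = 4.4096

4.4096 V


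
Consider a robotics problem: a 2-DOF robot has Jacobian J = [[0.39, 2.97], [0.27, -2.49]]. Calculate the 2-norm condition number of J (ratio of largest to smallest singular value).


JJ^T eigenvalues: trace(JJ^T) = 15.2460, det(JJ^T) = det(J)^2 = 3.14352900
s_max^2 = (15.2460 + sqrt(219.86640000))/2 = 15.03694632
s_min^2 = (15.2460 - sqrt(219.86640000))/2 = 0.20905368
kappa = s_max/s_min = sqrt(15.03694632/0.20905368) = 8.4811

8.4811


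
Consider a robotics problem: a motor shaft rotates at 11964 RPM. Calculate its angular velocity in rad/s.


omega = 11964 * 2*pi/60 = 1252.8672

1252.8672 rad/s


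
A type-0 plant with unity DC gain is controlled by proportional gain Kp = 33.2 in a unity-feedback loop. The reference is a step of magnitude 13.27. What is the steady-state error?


e_ss = R/(1 + Kp) = 13.27/(1 + 33.2) = 13.27/34.2000 = 0.3880

0.3880


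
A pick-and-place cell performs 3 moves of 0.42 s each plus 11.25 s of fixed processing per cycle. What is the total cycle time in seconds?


T = 3*0.42 + 11.25 = 12.5100

12.5100 s


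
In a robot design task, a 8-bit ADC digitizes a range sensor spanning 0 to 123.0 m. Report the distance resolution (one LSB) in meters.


res = range / 2^n = 123.0/2^8 = 123.0/256 = 0.4805

0.4805 m


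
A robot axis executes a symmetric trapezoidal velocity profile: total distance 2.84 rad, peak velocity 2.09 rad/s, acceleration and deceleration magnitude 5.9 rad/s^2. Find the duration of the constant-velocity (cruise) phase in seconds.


t_acc = v/a = 0.354237 s, d_acc = v^2/(2a) = 0.370178 rad each
d_cruise = 2.84 - 2*0.370178 = 2.099644 rad
t_cruise = d_cruise/v = 2.099644/2.09 = 1.0046

1.0046 s


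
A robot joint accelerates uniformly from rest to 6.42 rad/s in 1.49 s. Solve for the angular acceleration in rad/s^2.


alpha = delta_omega / t = 6.42 / 1.49 = 4.3087

4.3087 rad/s^2


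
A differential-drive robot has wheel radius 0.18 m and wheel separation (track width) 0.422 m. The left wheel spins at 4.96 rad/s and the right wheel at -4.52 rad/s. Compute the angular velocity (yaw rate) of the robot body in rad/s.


omega = r*(wR - wL)/L = 0.18*(-4.52 - (4.96))/0.422 = -4.0436

-4.0436 rad/s


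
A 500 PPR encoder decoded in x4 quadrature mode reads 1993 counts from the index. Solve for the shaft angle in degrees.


angle = counts * 360 / (PPR*4) = 1993 * 360 / 2000 = 358.7400

358.7400 degrees


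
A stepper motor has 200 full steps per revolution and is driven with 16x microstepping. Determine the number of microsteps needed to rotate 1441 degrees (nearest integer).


step_size = 360/(200*16) = 360/3200 = 0.112500 deg
n = 1441/(360/3200) = 1441*3200/360 = 12808.8889 -> 12809

12809 steps


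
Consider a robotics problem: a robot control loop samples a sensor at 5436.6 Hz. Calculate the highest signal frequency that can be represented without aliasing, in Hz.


f_max = f_s/2 = 5436.6/2 = 2718.3000

2718.3000 Hz


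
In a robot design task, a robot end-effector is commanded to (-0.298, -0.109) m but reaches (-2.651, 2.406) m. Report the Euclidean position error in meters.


dx = -2.651 - (-0.298) = -2.3530, dy = 2.406 - (-0.109) = 2.5150
err = sqrt(5.536609 + 6.325225) = 3.4441

3.4441 m


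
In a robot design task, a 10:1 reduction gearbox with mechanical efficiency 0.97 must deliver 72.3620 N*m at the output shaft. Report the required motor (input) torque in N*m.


tau_in = tau_out / (N * eta) = 72.3620 / (10 * 0.97) = 7.4600

7.4600 N*m


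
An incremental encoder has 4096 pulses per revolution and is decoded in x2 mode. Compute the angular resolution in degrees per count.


resolution = 360 / (PPR * 2) = 360 / 8192 = 0.0439

0.0439 degrees


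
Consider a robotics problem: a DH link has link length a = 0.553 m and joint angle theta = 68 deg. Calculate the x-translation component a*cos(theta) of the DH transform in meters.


a*cos(theta) = 0.553*cos(68 deg) = 0.2072

0.2072 m


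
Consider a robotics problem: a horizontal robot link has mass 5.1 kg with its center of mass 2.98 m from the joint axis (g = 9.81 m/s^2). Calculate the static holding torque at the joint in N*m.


tau = m*g*L = 5.1 * 9.81 * 2.98 = 149.0924

149.0924 N*m


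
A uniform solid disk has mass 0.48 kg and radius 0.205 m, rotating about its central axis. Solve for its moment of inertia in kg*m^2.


I = (1/2)*m*R^2 = 0.5*0.48*0.205^2 = 0.0101

0.0101 kg*m^2


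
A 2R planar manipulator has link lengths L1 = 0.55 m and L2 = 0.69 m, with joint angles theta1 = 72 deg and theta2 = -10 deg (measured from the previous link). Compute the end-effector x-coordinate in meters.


x = L1*cos(th1) + L2*cos(th1+th2) = 0.55*cos(72 deg) + 0.69*cos(62 deg) = 0.4939

0.4939 m


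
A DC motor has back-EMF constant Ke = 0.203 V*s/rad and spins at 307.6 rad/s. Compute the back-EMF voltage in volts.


V_emf = Ke * omega = 0.203*307.6 = 62.4428

62.4428 V


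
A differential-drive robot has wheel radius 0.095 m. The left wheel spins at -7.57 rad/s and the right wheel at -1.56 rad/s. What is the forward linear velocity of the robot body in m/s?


v = r*(wR + wL)/2 = 0.095*(-1.56 + -7.57)/2 = -0.4337

-0.4337 m/s


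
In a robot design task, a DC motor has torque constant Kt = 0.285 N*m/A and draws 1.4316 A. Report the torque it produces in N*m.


tau = Kt * I = 0.285*1.4316 = 0.4080

0.4080 N*m


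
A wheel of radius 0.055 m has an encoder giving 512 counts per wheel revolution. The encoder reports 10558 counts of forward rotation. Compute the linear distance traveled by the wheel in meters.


revs = 10558/512 = 20.621094
d = revs * 2*pi*r = 20.621094 * 2*pi*0.055 = 7.1261

7.1261 m


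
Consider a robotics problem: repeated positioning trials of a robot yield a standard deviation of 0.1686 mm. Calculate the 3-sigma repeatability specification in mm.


repeatability = 3*sigma = 3*0.1686 = 0.5058

0.5058 mm


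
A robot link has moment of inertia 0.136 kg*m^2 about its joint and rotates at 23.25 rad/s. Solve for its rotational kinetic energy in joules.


KE = (1/2)*I*omega^2 = 0.5*0.136*23.25^2 = 36.7583

36.7583 J


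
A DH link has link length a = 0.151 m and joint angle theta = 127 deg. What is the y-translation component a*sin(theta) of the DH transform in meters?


a*sin(theta) = 0.151*sin(127 deg) = 0.1206

0.1206 m


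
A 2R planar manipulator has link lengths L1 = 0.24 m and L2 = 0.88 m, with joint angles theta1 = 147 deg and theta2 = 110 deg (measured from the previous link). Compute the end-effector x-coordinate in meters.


x = L1*cos(th1) + L2*cos(th1+th2) = 0.24*cos(147 deg) + 0.88*cos(257 deg) = -0.3992

-0.3992 m


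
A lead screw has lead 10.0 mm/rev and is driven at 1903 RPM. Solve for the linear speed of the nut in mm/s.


v = lead * (RPM/60) = 10.0*1903/60 = 317.1667

317.1667 mm/s


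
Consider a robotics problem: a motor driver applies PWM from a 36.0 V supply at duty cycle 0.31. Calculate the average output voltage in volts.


V_avg = V_supply * D = 36.0*0.31 = 11.1600

11.1600 V


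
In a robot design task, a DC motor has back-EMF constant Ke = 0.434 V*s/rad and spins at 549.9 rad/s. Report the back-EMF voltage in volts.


V_emf = Ke * omega = 0.434*549.9 = 238.6566

238.6566 V


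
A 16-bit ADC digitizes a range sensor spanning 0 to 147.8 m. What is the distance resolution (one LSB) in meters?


res = range / 2^n = 147.8/2^16 = 147.8/65536 = 0.0023

0.0023 m


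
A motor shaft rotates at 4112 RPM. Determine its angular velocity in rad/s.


omega = 4112 * 2*pi/60 = 430.6076

430.6076 rad/s


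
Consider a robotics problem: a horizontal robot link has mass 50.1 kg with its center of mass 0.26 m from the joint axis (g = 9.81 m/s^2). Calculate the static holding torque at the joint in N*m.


tau = m*g*L = 50.1 * 9.81 * 0.26 = 127.7851

127.7851 N*m


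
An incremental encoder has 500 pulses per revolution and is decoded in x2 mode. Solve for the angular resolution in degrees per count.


resolution = 360 / (PPR * 2) = 360 / 1000 = 0.3600

0.3600 degrees


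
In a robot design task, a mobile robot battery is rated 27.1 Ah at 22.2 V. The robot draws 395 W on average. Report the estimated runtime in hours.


E = 27.1*22.2 = 601.6200 Wh
t = E/P = 601.6200/395 = 1.5231

1.5231 hours


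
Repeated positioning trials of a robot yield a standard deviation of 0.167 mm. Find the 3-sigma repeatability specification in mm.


repeatability = 3*sigma = 3*0.167 = 0.5010

0.5010 mm


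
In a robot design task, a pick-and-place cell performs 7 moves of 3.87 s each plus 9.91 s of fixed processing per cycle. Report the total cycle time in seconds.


T = 7*3.87 + 9.91 = 37.0000

37.0000 s


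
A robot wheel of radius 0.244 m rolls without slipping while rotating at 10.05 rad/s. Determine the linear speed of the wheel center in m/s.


v = omega * r = 10.05 * 0.244 = 2.4522

2.4522 m/s


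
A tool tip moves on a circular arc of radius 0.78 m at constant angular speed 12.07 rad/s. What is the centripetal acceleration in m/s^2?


a_c = omega^2 * r = 12.07^2 * 0.78 = 113.6342

113.6342 m/s^2


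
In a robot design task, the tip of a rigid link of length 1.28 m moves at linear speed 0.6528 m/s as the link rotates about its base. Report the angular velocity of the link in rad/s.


omega = v / L = 0.6528 / 1.28 = 0.5100

0.5100 rad/s


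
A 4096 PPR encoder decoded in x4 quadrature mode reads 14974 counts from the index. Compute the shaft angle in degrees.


angle = counts * 360 / (PPR*4) = 14974 * 360 / 16384 = 329.0186

329.0186 degrees


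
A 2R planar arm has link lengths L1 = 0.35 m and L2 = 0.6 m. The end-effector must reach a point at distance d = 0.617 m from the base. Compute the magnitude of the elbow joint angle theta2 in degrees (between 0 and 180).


cos(th2) = (d^2 - L1^2 - L2^2)/(2*L1*L2) = (0.617^2 - 0.35^2 - 0.6^2)/(2*0.35*0.6) = -0.24240714
th2 = acos(-0.24240714) = 104.0287 deg

104.0287 degrees


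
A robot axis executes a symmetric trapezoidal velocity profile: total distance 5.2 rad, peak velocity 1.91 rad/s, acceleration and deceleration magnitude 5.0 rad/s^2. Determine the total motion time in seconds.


t_acc = v/a = 1.91/5.0 = 0.382000 s
d_acc = v^2/(2a) = 0.364810 rad (each ramp)
d_cruise = 5.2 - 2*0.364810 = 4.470380 rad
t_cruise = 4.470380/1.91 = 2.340513 s
t_total = 2*0.382000 + 2.340513 = 3.1045

3.1045 s


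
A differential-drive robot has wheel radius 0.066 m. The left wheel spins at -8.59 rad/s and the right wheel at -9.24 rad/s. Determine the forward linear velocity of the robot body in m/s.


v = r*(wR + wL)/2 = 0.066*(-9.24 + -8.59)/2 = -0.5884

-0.5884 m/s


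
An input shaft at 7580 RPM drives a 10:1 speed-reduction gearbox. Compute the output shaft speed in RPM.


omega_out = omega_in / N = 7580 / 10 = 758.0000

758.0000 RPM


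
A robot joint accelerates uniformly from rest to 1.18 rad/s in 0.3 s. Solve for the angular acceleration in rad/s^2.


alpha = delta_omega / t = 1.18 / 0.3 = 3.9333

3.9333 rad/s^2


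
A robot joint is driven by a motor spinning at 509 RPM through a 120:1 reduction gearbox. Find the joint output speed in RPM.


omega_joint = omega_motor / N = 509 / 120 = 4.2417

4.2417 RPM


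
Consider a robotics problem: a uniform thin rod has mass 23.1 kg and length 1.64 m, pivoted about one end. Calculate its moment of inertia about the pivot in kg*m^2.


I = (1/3)*m*L^2 = (1/3)*23.1*1.64^2 = 20.7099

20.7099 kg*m^2


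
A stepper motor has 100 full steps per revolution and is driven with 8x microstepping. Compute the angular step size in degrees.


step = 360/(100*8) = 360/800 = 0.4500

0.4500 degrees


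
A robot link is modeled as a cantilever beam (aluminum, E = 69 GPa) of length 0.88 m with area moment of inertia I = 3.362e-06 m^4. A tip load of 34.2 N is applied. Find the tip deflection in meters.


delta = F*L^3/(3*E*I) = 34.2*0.88^3/(3*6.900e+10*3.362e-06)
      = 23.3063424/695934 = 3.3489e-05

3.3489e-05 m


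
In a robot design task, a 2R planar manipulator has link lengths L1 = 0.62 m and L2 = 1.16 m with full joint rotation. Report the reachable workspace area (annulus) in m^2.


r_max = L1 + L2 = 1.7800, r_min = |L1 - L2| = 0.5400
A = pi*(r_max^2 - r_min^2) = pi*(3.1684 - 0.2916) = 9.0377

9.0377 m^2


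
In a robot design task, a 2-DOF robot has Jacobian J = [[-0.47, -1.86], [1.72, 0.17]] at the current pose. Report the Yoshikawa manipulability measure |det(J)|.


det(J) = -0.47*0.17 - (-1.86)*(1.72) = 3.1193
|det(J)| = 3.1193

3.1193


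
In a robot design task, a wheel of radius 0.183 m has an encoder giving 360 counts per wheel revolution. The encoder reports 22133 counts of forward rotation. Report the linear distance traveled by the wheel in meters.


revs = 22133/360 = 61.480556
d = revs * 2*pi*r = 61.480556 * 2*pi*0.183 = 70.6918

70.6918 m


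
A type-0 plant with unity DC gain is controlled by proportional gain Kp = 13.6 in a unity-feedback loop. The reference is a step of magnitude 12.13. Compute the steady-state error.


e_ss = R/(1 + Kp) = 12.13/(1 + 13.6) = 12.13/14.6000 = 0.8308

0.8308


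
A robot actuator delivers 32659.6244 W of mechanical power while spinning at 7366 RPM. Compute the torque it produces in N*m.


omega = 7366 * 2*pi/60 = 771.365716 rad/s
tau = P / omega = 32659.6244 / 771.365716 = 42.3400

42.3400 N*m


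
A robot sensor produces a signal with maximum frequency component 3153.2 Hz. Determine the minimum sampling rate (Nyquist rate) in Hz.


f_s,min = 2*f_max = 2*3153.2 = 6306.4000

6306.4000 Hz


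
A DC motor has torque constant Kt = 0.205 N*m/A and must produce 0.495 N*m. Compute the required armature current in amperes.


I = tau / Kt = 0.495/0.205 = 2.4146

2.4146 A


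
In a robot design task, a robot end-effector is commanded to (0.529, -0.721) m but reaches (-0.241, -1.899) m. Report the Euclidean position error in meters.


dx = -0.241 - (0.529) = -0.7700, dy = -1.899 - (-0.721) = -1.1780
err = sqrt(0.592900 + 1.387684) = 1.4073

1.4073 m


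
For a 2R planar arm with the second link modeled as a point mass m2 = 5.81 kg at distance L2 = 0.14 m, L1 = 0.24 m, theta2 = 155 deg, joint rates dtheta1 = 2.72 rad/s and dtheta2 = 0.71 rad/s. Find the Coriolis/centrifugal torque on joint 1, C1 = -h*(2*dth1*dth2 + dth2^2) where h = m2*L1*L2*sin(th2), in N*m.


h = m2*L1*L2*sin(th2) = 5.81*0.24*0.14*sin(155 deg) = 0.082502
C1 = -h*(2*2.72*0.71 + 0.71^2) = -0.082502*4.3665 = -0.3602

-0.3602 N*m


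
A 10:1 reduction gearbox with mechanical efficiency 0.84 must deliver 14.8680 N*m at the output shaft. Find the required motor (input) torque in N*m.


tau_in = tau_out / (N * eta) = 14.8680 / (10 * 0.84) = 1.7700

1.7700 N*m


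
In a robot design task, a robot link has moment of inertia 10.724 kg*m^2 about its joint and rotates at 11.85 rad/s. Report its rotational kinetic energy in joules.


KE = (1/2)*I*omega^2 = 0.5*10.724*11.85^2 = 752.9454

752.9454 J


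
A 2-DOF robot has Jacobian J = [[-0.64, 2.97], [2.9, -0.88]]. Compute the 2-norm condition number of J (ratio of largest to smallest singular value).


JJ^T eigenvalues: trace(JJ^T) = 18.4149, det(JJ^T) = det(J)^2 = 64.79928004
s_max^2 = (18.4149 + sqrt(79.91142185))/2 = 13.67710943
s_min^2 = (18.4149 - sqrt(79.91142185))/2 = 4.73779057
kappa = s_max/s_min = sqrt(13.67710943/4.73779057) = 1.6991

1.6991


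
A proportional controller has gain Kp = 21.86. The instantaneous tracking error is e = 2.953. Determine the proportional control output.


u_P = Kp * e = 21.86 * 2.953 = 64.5526

64.5526


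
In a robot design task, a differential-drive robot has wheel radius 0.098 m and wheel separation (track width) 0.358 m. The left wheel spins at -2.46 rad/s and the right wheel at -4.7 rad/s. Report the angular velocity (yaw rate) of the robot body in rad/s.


omega = r*(wR - wL)/L = 0.098*(-4.7 - (-2.46))/0.358 = -0.6132

-0.6132 rad/s


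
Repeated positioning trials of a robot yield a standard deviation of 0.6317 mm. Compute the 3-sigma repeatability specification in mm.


repeatability = 3*sigma = 3*0.6317 = 1.8951

1.8951 mm


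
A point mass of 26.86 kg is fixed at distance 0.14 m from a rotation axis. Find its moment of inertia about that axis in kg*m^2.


I = m*r^2 = 26.86*0.14^2 = 0.5265

0.5265 kg*m^2


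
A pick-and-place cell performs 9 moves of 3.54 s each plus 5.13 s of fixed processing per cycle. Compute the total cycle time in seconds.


T = 9*3.54 + 5.13 = 36.9900

36.9900 s


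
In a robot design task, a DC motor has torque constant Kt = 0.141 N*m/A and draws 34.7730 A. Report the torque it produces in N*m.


tau = Kt * I = 0.141*34.7730 = 4.9030

4.9030 N*m


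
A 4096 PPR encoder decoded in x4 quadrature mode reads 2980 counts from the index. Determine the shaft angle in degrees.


angle = counts * 360 / (PPR*4) = 2980 * 360 / 16384 = 65.4785

65.4785 degrees


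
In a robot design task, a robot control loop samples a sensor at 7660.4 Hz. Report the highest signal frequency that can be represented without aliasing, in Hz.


f_max = f_s/2 = 7660.4/2 = 3830.2000

3830.2000 Hz


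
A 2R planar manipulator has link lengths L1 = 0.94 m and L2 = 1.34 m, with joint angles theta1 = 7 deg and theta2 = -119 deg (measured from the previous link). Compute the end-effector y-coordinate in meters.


y = L1*sin(th1) + L2*sin(th1+th2) = 0.94*sin(7 deg) + 1.34*sin(-112 deg) = -1.1279

-1.1279 m


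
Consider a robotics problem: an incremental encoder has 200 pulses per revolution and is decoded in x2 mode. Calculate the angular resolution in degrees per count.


resolution = 360 / (PPR * 2) = 360 / 400 = 0.9000

0.9000 degrees


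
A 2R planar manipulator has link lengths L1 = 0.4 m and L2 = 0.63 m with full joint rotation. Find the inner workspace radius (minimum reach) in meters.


r_min = |L1 - L2| = |0.4 - 0.63| = 0.2300

0.2300 m


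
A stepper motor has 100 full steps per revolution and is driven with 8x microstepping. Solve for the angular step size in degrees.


step = 360/(100*8) = 360/800 = 0.4500

0.4500 degrees


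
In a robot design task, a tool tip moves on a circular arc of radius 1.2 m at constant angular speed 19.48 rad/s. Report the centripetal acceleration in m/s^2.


a_c = omega^2 * r = 19.48^2 * 1.2 = 455.3645

455.3645 m/s^2


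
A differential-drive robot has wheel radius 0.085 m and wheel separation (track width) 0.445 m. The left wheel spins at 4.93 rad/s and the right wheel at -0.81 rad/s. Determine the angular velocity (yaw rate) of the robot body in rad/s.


omega = r*(wR - wL)/L = 0.085*(-0.81 - (4.93))/0.445 = -1.0964

-1.0964 rad/s


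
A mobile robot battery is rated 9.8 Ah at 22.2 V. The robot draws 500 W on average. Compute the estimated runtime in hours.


E = 9.8*22.2 = 217.5600 Wh
t = E/P = 217.5600/500 = 0.4351

0.4351 hours


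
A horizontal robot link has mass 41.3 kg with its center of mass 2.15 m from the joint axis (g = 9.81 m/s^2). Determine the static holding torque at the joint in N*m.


tau = m*g*L = 41.3 * 9.81 * 2.15 = 871.0789

871.0789 N*m


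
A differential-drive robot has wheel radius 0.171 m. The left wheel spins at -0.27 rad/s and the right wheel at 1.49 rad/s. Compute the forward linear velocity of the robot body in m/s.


v = r*(wR + wL)/2 = 0.171*(1.49 + -0.27)/2 = 0.1043

0.1043 m/s


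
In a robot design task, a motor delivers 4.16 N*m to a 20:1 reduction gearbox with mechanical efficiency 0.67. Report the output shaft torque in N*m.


tau_out = tau_in * N * eta = 4.16 * 20 * 0.67 = 55.7440

55.7440 N*m


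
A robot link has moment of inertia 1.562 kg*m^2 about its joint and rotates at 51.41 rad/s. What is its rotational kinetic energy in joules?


KE = (1/2)*I*omega^2 = 0.5*1.562*51.41^2 = 2064.1737

2064.1737 J


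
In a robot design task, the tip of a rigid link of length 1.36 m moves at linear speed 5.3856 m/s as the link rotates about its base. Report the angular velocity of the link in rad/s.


omega = v / L = 5.3856 / 1.36 = 3.9600

3.9600 rad/s


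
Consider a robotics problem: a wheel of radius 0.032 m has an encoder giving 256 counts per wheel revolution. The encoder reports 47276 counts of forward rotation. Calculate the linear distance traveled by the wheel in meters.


revs = 47276/256 = 184.671875
d = revs * 2*pi*r = 184.671875 * 2*pi*0.032 = 37.1305

37.1305 m


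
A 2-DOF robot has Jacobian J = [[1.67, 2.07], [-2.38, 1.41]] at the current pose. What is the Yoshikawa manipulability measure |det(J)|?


det(J) = 1.67*1.41 - (2.07)*(-2.38) = 7.2813
|det(J)| = 7.2813

7.2813


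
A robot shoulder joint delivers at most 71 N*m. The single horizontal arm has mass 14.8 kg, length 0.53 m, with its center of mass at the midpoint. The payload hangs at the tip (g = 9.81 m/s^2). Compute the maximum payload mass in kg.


tau_arm = m_arm*g*(L/2) = 14.8*9.81*0.53/2 = 38.4748 N*m
tau_payload = tau_max - tau_arm = 71 - 38.4748 = 32.5252
m_payload = tau_payload / (g*L) = 32.5252 / (9.81*0.53) = 6.2557

6.2557 kg


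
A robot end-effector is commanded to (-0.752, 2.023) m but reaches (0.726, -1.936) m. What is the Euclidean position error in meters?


dx = 0.726 - (-0.752) = 1.4780, dy = -1.936 - (2.023) = -3.9590
err = sqrt(2.184484 + 15.673681) = 4.2259

4.2259 m


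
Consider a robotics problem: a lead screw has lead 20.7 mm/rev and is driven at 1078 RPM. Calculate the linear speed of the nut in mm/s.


v = lead * (RPM/60) = 20.7*1078/60 = 371.9100

371.9100 mm/s


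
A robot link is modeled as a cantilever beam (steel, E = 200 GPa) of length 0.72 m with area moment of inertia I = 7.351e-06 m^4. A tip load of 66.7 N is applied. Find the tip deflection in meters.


delta = F*L^3/(3*E*I) = 66.7*0.72^3/(3*2.000e+11*7.351e-06)
      = 24.8956416/4410600 = 5.6445e-06

5.6445e-06 m


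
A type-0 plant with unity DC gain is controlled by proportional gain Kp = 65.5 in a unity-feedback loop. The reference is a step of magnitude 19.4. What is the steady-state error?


e_ss = R/(1 + Kp) = 19.4/(1 + 65.5) = 19.4/66.5000 = 0.2917

0.2917


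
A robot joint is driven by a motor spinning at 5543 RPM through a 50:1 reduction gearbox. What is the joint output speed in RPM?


omega_joint = omega_motor / N = 5543 / 50 = 110.8600

110.8600 RPM


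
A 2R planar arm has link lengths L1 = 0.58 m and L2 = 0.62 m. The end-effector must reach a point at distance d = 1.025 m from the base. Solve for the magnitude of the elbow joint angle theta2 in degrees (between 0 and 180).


cos(th2) = (d^2 - L1^2 - L2^2)/(2*L1*L2) = (1.025^2 - 0.58^2 - 0.62^2)/(2*0.58*0.62) = 0.45859983
th2 = acos(0.45859983) = 62.7032 deg

62.7032 degrees


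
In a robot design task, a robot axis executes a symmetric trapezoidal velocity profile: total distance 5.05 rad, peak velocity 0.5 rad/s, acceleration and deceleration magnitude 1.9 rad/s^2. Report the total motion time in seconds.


t_acc = v/a = 0.5/1.9 = 0.263158 s
d_acc = v^2/(2a) = 0.065789 rad (each ramp)
d_cruise = 5.05 - 2*0.065789 = 4.918422 rad
t_cruise = 4.918422/0.5 = 9.836844 s
t_total = 2*0.263158 + 9.836844 = 10.3632

10.3632 s


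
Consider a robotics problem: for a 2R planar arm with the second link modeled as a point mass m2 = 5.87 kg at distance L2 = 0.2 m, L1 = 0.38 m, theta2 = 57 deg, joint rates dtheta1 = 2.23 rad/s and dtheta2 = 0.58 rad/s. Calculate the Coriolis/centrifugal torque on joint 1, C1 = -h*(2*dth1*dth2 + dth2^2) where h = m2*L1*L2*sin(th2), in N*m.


h = m2*L1*L2*sin(th2) = 5.87*0.38*0.2*sin(57 deg) = 0.374148
C1 = -h*(2*2.23*0.58 + 0.58^2) = -0.374148*2.9232 = -1.0937

-1.0937 N*m


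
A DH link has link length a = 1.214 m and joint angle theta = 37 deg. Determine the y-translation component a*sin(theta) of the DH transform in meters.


a*sin(theta) = 1.214*sin(37 deg) = 0.7306

0.7306 m


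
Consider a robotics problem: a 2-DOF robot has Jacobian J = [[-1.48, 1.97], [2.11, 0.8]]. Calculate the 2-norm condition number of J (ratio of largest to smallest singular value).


JJ^T eigenvalues: trace(JJ^T) = 11.1634, det(JJ^T) = det(J)^2 = 28.52307649
s_max^2 = (11.1634 + sqrt(10.52919360))/2 = 7.20413595
s_min^2 = (11.1634 - sqrt(10.52919360))/2 = 3.95926405
kappa = s_max/s_min = sqrt(7.20413595/3.95926405) = 1.3489

1.3489
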